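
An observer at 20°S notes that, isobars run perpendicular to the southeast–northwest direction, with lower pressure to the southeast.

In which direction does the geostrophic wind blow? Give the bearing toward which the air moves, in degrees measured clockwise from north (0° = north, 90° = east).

The pressure-gradient force points toward the southeast (bearing 135°).
Geostrophic balance: in the Southern Hemisphere the Coriolis force deflects motion to the left, so the geostrophic wind blows 90° to the left of the pressure-gradient force (low pressure on the right).
Rotating 135° by 90° counterclockwise gives 045° — the wind blows toward the northeast.

045°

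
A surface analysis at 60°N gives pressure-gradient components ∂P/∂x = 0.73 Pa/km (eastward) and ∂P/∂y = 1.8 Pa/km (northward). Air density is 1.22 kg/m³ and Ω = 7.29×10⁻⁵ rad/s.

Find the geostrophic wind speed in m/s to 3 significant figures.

12.6 m/s

Coriolis parameter at 60°N:
f = 2Ω sin φ = 2 × 7.29×10⁻⁵ × sin 60° = 1.26×10⁻⁴ s⁻¹
Component geostrophic relations (x east, y north):
u_g = −(1/(fρ)) ∂P/∂y,  v_g = (1/(fρ)) ∂P/∂x
u_g = −(1.8×10⁻³)/(1.26×10⁻⁴ × 1.22) = −11.7 m/s;  v_g = (0.73×10⁻³)/(1.26×10⁻⁴ × 1.22) = 4.74 m/s
|V_g| = √(u_g² + v_g²) = 12.6 m/s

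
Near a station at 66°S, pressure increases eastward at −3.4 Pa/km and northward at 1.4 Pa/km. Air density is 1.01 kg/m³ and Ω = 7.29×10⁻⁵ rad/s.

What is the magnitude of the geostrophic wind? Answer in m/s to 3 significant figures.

Coriolis parameter at 66°S:
f = 2Ω sin φ = 2 × 7.29×10⁻⁵ × sin 66° = 1.33×10⁻⁴ s⁻¹
In the Southern Hemisphere f is negative: f = −1.33×10⁻⁴ s⁻¹.
Component geostrophic relations (x east, y north):
u_g = −(1/(fρ)) ∂P/∂y,  v_g = (1/(fρ)) ∂P/∂x
u_g = −(1.4×10⁻³)/(−1.33×10⁻⁴ × 1.01) = 10.4 m/s;  v_g = (−3.4×10⁻³)/(−1.33×10⁻⁴ × 1.01) = 25.3 m/s
|V_g| = √(u_g² + v_g²) = 27.3 m/s

27.3 m/s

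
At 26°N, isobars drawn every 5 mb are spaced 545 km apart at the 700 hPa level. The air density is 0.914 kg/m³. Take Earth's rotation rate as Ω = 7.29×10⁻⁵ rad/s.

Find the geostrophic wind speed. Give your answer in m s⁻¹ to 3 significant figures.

Coriolis parameter at 26°N:
f = 2Ω sin φ = 2 × 7.29×10⁻⁵ × sin 26° = 6.39×10⁻⁵ s⁻¹
Pressure gradient: |∂P/∂n| = 500 Pa / 545000 m = 9.17×10⁻⁴ Pa/m
Geostrophic balance (pressure-gradient force = Coriolis force):
V_g = (1/(fρ)) |∂P/∂n| = 9.17×10⁻⁴ / (6.39×10⁻⁵ × 0.914) = 15.7 m/s

15.7 m s⁻¹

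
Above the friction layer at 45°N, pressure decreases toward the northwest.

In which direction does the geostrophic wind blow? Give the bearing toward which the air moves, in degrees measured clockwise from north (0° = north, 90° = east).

The pressure-gradient force points toward the northwest (bearing 315°).
Geostrophic balance: in the Northern Hemisphere the Coriolis force deflects motion to the right, so the geostrophic wind blows 90° to the right of the pressure-gradient force (low pressure on the left).
Rotating 315° by 90° clockwise gives 045° — the wind blows toward the northeast.

045°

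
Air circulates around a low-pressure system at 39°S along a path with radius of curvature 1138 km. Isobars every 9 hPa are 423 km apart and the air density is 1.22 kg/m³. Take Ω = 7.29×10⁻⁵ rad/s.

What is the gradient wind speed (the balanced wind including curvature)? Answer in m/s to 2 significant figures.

16 m/s

Coriolis parameter at 39°S:
f = 2Ω sin φ = 2 × 7.29×10⁻⁵ × sin 39° = 9.18×10⁻⁵ s⁻¹
Pressure gradient: |∂P/∂n| = 900 Pa / 423000 m = 2.13×10⁻³ Pa/m
Geostrophic speed: V_g = |∂P/∂n|/(fρ) = 2.13×10⁻³/(9.18×10⁻⁵ × 1.22) = 19.0 m/s
Around a low, centrifugal force acts outward with Coriolis, so pressure-gradient force balances both:
(1/ρ)|∂P/∂n| = fV + V²/R  →  V² + fR·V − fR·V_g = 0
With fR = 9.18×10⁻⁵ × 1138×10³ m = 104 m/s:
V = [−fR + √((fR)² + 4 fR V_g)]/2 = [−104 + √(104² + 4×104×19)]/2 = 16.4 m/s
Subgeostrophic (V < V_g = 19 m/s), as expected around a low.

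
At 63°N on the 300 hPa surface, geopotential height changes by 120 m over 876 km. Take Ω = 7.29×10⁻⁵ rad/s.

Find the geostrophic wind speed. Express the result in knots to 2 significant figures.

Coriolis parameter at 63°N:
f = 2Ω sin φ = 2 × 7.29×10⁻⁵ × sin 63° = 1.30×10⁻⁴ s⁻¹
Height gradient: |∂Z/∂n| = 120 m / 876000 m = 1.37×10⁻⁴
On a pressure surface, geostrophic balance gives V_g = (g/f)|∂Z/∂n|:
V_g = 9.81 × 1.37×10⁻⁴ / 1.30×10⁻⁴ = 10.3 m/s
Converting: 10.3 m/s × 1.944 = 20 knots

20 knots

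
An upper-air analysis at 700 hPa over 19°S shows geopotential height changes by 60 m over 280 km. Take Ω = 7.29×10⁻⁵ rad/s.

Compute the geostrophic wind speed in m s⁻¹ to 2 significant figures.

44 m s⁻¹

Coriolis parameter at 19°S:
f = 2Ω sin φ = 2 × 7.29×10⁻⁵ × sin 19° = 4.75×10⁻⁵ s⁻¹
Height gradient: |∂Z/∂n| = 60 m / 280000 m = 2.14×10⁻⁴
On a pressure surface, geostrophic balance gives V_g = (g/f)|∂Z/∂n|:
V_g = 9.81 × 2.14×10⁻⁴ / 4.75×10⁻⁵ = 44.3 m/s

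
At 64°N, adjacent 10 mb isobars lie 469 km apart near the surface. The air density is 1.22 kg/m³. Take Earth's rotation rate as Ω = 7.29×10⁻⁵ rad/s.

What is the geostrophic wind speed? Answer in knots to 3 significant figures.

Coriolis parameter at 64°N:
f = 2Ω sin φ = 2 × 7.29×10⁻⁵ × sin 64° = 1.31×10⁻⁴ s⁻¹
Pressure gradient: |∂P/∂n| = 1000 Pa / 469000 m = 2.13×10⁻³ Pa/m
Geostrophic balance (pressure-gradient force = Coriolis force):
V_g = (1/(fρ)) |∂P/∂n| = 2.13×10⁻³ / (1.31×10⁻⁴ × 1.22) = 13.3 m/s
Converting: 13.3 m/s × 1.944 = 25.9 knots

25.9 knots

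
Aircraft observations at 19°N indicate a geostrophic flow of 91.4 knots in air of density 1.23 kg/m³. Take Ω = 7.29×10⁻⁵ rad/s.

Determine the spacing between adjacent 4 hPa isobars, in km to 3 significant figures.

146 km

Coriolis parameter at 19°N:
f = 2Ω sin φ = 2 × 7.29×10⁻⁵ × sin 19° = 4.75×10⁻⁵ s⁻¹
Wind speed in SI: 91.4 knots = 47.0 m/s
Geostrophic balance rearranged: |∂P/∂n| = f ρ V_g
|∂P/∂n| = 4.75×10⁻⁵ × 1.23 × 47.0 = 2.75×10⁻³ Pa/m
Isobar spacing: Δn = ΔP/|∂P/∂n| = 400 Pa / 2.75×10⁻³ Pa/m = 145704 m ≈ 146 km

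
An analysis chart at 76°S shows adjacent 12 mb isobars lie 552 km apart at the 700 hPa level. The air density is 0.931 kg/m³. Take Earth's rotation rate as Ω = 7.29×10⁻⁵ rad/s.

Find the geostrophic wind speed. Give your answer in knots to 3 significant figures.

32.1 knots

Coriolis parameter at 76°S:
f = 2Ω sin φ = 2 × 7.29×10⁻⁵ × sin 76° = 1.41×10⁻⁴ s⁻¹
Pressure gradient: |∂P/∂n| = 1200 Pa / 552000 m = 2.17×10⁻³ Pa/m
Geostrophic balance (pressure-gradient force = Coriolis force):
V_g = (1/(fρ)) |∂P/∂n| = 2.17×10⁻³ / (1.41×10⁻⁴ × 0.931) = 16.5 m/s
Converting: 16.5 m/s × 1.944 = 32.1 knots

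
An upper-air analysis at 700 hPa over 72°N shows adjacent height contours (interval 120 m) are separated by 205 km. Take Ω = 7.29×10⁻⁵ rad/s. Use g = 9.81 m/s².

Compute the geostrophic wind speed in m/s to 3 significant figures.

Coriolis parameter at 72°N:
f = 2Ω sin φ = 2 × 7.29×10⁻⁵ × sin 72° = 1.39×10⁻⁴ s⁻¹
Height gradient: |∂Z/∂n| = 120 m / 205000 m = 5.85×10⁻⁴
On a pressure surface, geostrophic balance gives V_g = (g/f)|∂Z/∂n|:
V_g = 9.81 × 5.85×10⁻⁴ / 1.39×10⁻⁴ = 41.4 m/s

41.4 m/s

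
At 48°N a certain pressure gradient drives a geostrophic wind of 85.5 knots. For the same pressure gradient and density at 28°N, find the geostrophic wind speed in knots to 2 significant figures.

140 knots

With the same pressure gradient and density, V_g ∝ 1/f ∝ 1/sin φ.
V₂ = V₁ · sin φ₁ / sin φ₂ = 85.5 × sin 48° / sin 28°
V₂ = 85.5 × 0.7431/0.4695 = 140 knots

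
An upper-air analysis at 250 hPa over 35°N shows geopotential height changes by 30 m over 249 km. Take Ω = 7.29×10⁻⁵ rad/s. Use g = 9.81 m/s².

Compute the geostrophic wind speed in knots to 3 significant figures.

Coriolis parameter at 35°N:
f = 2Ω sin φ = 2 × 7.29×10⁻⁵ × sin 35° = 8.36×10⁻⁵ s⁻¹
Height gradient: |∂Z/∂n| = 30 m / 249000 m = 1.20×10⁻⁴
On a pressure surface, geostrophic balance gives V_g = (g/f)|∂Z/∂n|:
V_g = 9.81 × 1.20×10⁻⁴ / 8.36×10⁻⁵ = 14.1 m/s
Converting: 14.1 m/s × 1.944 = 27.5 knots

27.5 knots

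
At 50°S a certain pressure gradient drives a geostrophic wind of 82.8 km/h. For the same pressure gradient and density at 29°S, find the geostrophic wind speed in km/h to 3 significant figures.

With the same pressure gradient and density, V_g ∝ 1/f ∝ 1/sin φ.
V₂ = V₁ · sin φ₁ / sin φ₂ = 82.8 × sin 50° / sin 29°
V₂ = 82.8 × 0.7660/0.4848 = 131 km/h

131 km/h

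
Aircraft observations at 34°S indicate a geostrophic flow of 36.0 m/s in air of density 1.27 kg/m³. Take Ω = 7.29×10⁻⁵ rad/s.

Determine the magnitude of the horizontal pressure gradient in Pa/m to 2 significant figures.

Coriolis parameter at 34°S:
f = 2Ω sin φ = 2 × 7.29×10⁻⁵ × sin 34° = 8.15×10⁻⁵ s⁻¹
Geostrophic balance rearranged: |∂P/∂n| = f ρ V_g
|∂P/∂n| = 8.15×10⁻⁵ × 1.27 × 36.0 = 3.73×10⁻³ Pa/m

3.7×10⁻³ Pa/m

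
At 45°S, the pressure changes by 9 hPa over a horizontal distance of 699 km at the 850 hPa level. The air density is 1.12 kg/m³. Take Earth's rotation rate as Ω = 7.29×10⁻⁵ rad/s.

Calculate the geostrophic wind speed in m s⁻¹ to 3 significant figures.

11.2 m s⁻¹

Coriolis parameter at 45°S:
f = 2Ω sin φ = 2 × 7.29×10⁻⁵ × sin 45° = 1.03×10⁻⁴ s⁻¹
Pressure gradient: |∂P/∂n| = 900 Pa / 699000 m = 1.29×10⁻³ Pa/m
Geostrophic balance (pressure-gradient force = Coriolis force):
V_g = (1/(fρ)) |∂P/∂n| = 1.29×10⁻³ / (1.03×10⁻⁴ × 1.12) = 11.2 m/s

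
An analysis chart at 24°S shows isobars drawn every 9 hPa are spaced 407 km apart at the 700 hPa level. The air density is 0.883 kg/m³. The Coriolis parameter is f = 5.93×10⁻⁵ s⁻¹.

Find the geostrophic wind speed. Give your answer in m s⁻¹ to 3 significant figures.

42.2 m s⁻¹

Pressure gradient: |∂P/∂n| = 900 Pa / 407000 m = 2.21×10⁻³ Pa/m
Geostrophic balance (pressure-gradient force = Coriolis force):
V_g = (1/(fρ)) |∂P/∂n| = 2.21×10⁻³ / (5.93×10⁻⁵ × 0.883) = 42.2 m/s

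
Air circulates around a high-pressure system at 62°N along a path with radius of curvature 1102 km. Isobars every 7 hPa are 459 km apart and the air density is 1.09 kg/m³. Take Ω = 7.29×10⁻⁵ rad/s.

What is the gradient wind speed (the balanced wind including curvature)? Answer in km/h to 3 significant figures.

42.7 km/h

Coriolis parameter at 62°N:
f = 2Ω sin φ = 2 × 7.29×10⁻⁵ × sin 62° = 1.29×10⁻⁴ s⁻¹
Pressure gradient: |∂P/∂n| = 700 Pa / 459000 m = 1.53×10⁻³ Pa/m
Geostrophic speed: V_g = |∂P/∂n|/(fρ) = 1.53×10⁻³/(1.29×10⁻⁴ × 1.09) = 10.9 m/s
Around a high, pressure-gradient force acts outward with centrifugal, so Coriolis balances both:
fV = (1/ρ)|∂P/∂n| + V²/R  →  V² − fR·V + fR·V_g = 0
With fR = 1.29×10⁻⁴ × 1102×10³ m = 142 m/s:
V = [fR − √((fR)² − 4 fR V_g)]/2 = [142 − √(142² − 4×142×10.9)]/2 = 11.9 m/s
Supergeostrophic (V > V_g = 10.9 m/s), as expected around a high.
Converting: 11.9 m/s × 3.6 = 42.7 km/h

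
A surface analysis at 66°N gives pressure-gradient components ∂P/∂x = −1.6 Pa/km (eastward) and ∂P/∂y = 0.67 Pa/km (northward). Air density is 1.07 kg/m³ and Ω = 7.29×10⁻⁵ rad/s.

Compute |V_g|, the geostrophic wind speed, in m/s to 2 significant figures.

Coriolis parameter at 66°N:
f = 2Ω sin φ = 2 × 7.29×10⁻⁵ × sin 66° = 1.33×10⁻⁴ s⁻¹
Component geostrophic relations (x east, y north):
u_g = −(1/(fρ)) ∂P/∂y,  v_g = (1/(fρ)) ∂P/∂x
u_g = −(0.67×10⁻³)/(1.33×10⁻⁴ × 1.07) = −4.70 m/s;  v_g = (−1.6×10⁻³)/(1.33×10⁻⁴ × 1.07) = −11.2 m/s
|V_g| = √(u_g² + v_g²) = 12.2 m/s

12 m/s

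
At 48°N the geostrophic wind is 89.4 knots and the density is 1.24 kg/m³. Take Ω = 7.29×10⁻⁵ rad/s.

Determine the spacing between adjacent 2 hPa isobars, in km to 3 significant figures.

32.4 km

Coriolis parameter at 48°N:
f = 2Ω sin φ = 2 × 7.29×10⁻⁵ × sin 48° = 1.08×10⁻⁴ s⁻¹
Wind speed in SI: 89.4 knots = 46.0 m/s
Geostrophic balance rearranged: |∂P/∂n| = f ρ V_g
|∂P/∂n| = 1.08×10⁻⁴ × 1.24 × 46.0 = 6.18×10⁻³ Pa/m
Isobar spacing: Δn = ΔP/|∂P/∂n| = 200 Pa / 6.18×10⁻³ Pa/m = 32367 m ≈ 32.4 km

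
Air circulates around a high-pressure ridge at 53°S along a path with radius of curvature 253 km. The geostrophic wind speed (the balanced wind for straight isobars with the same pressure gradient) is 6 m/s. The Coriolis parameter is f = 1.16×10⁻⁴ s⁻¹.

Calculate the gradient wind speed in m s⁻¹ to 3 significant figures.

8.41 m s⁻¹

Around a high, pressure-gradient force acts outward with centrifugal, so Coriolis balances both:
fV = (1/ρ)|∂P/∂n| + V²/R  →  V² − fR·V + fR·V_g = 0
With fR = 1.16×10⁻⁴ × 253×10³ m = 29.3 m/s:
V = [fR − √((fR)² − 4 fR V_g)]/2 = [29.3 − √(29.3² − 4×29.3×6)]/2 = 8.41 m/s
Supergeostrophic (V > V_g = 6 m/s), as expected around a high.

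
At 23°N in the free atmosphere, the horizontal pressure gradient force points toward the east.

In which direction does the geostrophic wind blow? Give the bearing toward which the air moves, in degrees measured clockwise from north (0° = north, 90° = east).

180°

The pressure-gradient force points toward the east (bearing 090°).
Geostrophic balance: in the Northern Hemisphere the Coriolis force deflects motion to the right, so the geostrophic wind blows 90° to the right of the pressure-gradient force (low pressure on the left).
Rotating 090° by 90° clockwise gives 180° — the wind blows toward the south.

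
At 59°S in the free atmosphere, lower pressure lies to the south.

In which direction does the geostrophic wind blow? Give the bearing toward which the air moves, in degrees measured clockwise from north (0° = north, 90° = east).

090°

The pressure-gradient force points toward the south (bearing 180°).
Geostrophic balance: in the Southern Hemisphere the Coriolis force deflects motion to the left, so the geostrophic wind blows 90° to the left of the pressure-gradient force (low pressure on the right).
Rotating 180° by 90° counterclockwise gives 090° — the wind blows toward the east.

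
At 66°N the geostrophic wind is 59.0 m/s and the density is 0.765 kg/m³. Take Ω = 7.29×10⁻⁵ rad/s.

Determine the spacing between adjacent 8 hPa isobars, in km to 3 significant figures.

Coriolis parameter at 66°N:
f = 2Ω sin φ = 2 × 7.29×10⁻⁵ × sin 66° = 1.33×10⁻⁴ s⁻¹
Geostrophic balance rearranged: |∂P/∂n| = f ρ V_g
|∂P/∂n| = 1.33×10⁻⁴ × 0.765 × 59.0 = 6.01×10⁻³ Pa/m
Isobar spacing: Δn = ΔP/|∂P/∂n| = 800 Pa / 6.01×10⁻³ Pa/m = 133073 m ≈ 133 km

133 km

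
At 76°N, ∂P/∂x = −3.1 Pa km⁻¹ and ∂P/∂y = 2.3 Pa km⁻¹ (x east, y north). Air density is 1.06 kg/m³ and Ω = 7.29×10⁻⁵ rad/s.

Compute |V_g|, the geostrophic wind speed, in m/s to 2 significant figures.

Coriolis parameter at 76°N:
f = 2Ω sin φ = 2 × 7.29×10⁻⁵ × sin 76° = 1.41×10⁻⁴ s⁻¹
Component geostrophic relations (x east, y north):
u_g = −(1/(fρ)) ∂P/∂y,  v_g = (1/(fρ)) ∂P/∂x
u_g = −(2.3×10⁻³)/(1.41×10⁻⁴ × 1.06) = −15.3 m/s;  v_g = (−3.1×10⁻³)/(1.41×10⁻⁴ × 1.06) = −20.7 m/s
|V_g| = √(u_g² + v_g²) = 25.7 m/s

26 m/s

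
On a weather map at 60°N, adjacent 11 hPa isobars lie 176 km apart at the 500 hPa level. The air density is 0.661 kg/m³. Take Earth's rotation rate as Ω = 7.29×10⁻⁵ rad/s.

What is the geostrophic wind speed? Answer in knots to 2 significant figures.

150 knots

Coriolis parameter at 60°N:
f = 2Ω sin φ = 2 × 7.29×10⁻⁵ × sin 60° = 1.26×10⁻⁴ s⁻¹
Pressure gradient: |∂P/∂n| = 1100 Pa / 176000 m = 6.25×10⁻³ Pa/m
Geostrophic balance (pressure-gradient force = Coriolis force):
V_g = (1/(fρ)) |∂P/∂n| = 6.25×10⁻³ / (1.26×10⁻⁴ × 0.661) = 74.9 m/s
Converting: 74.9 m/s × 1.944 = 150 knots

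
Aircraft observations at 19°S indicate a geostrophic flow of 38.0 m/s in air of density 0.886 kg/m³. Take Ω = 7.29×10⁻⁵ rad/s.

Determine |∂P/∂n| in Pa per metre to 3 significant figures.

1.60×10⁻³ Pa/m

Coriolis parameter at 19°S:
f = 2Ω sin φ = 2 × 7.29×10⁻⁵ × sin 19° = 4.75×10⁻⁵ s⁻¹
Geostrophic balance rearranged: |∂P/∂n| = f ρ V_g
|∂P/∂n| = 4.75×10⁻⁵ × 0.886 × 38.0 = 1.60×10⁻³ Pa/m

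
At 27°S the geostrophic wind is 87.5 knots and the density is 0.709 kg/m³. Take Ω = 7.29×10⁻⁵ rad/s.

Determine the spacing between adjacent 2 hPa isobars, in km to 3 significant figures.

94.7 km

Coriolis parameter at 27°S:
f = 2Ω sin φ = 2 × 7.29×10⁻⁵ × sin 27° = 6.62×10⁻⁵ s⁻¹
Wind speed in SI: 87.5 knots = 45.0 m/s
Geostrophic balance rearranged: |∂P/∂n| = f ρ V_g
|∂P/∂n| = 6.62×10⁻⁵ × 0.709 × 45.0 = 2.11×10⁻³ Pa/m
Isobar spacing: Δn = ΔP/|∂P/∂n| = 200 Pa / 2.11×10⁻³ Pa/m = 94675 m ≈ 94.7 km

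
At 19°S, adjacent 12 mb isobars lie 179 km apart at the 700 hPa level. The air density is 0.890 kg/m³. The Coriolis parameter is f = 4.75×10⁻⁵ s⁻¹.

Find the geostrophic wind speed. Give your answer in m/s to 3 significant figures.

Pressure gradient: |∂P/∂n| = 1200 Pa / 179000 m = 6.70×10⁻³ Pa/m
Geostrophic balance (pressure-gradient force = Coriolis force):
V_g = (1/(fρ)) |∂P/∂n| = 6.70×10⁻³ / (4.75×10⁻⁵ × 0.890) = 159 m/s

159 m/s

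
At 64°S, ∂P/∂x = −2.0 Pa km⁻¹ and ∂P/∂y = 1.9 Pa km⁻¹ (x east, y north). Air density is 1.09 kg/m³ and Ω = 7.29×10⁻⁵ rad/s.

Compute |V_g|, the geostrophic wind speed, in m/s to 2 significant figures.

Coriolis parameter at 64°S:
f = 2Ω sin φ = 2 × 7.29×10⁻⁵ × sin 64° = 1.31×10⁻⁴ s⁻¹
In the Southern Hemisphere f is negative: f = −1.31×10⁻⁴ s⁻¹.
Component geostrophic relations (x east, y north):
u_g = −(1/(fρ)) ∂P/∂y,  v_g = (1/(fρ)) ∂P/∂x
u_g = −(1.9×10⁻³)/(−1.31×10⁻⁴ × 1.09) = 13.3 m/s;  v_g = (−2.0×10⁻³)/(−1.31×10⁻⁴ × 1.09) = 14.0 m/s
|V_g| = √(u_g² + v_g²) = 19.3 m/s

19 m/s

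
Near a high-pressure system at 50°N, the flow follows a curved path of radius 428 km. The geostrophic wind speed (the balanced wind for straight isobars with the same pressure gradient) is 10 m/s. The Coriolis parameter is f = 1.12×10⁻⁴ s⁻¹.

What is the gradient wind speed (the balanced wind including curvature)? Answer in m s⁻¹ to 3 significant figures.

14.2 m s⁻¹

Around a high, pressure-gradient force acts outward with centrifugal, so Coriolis balances both:
fV = (1/ρ)|∂P/∂n| + V²/R  →  V² − fR·V + fR·V_g = 0
With fR = 1.12×10⁻⁴ × 428×10³ m = 47.9 m/s:
V = [fR − √((fR)² − 4 fR V_g)]/2 = [47.9 − √(47.9² − 4×47.9×10)]/2 = 14.2 m/s
Supergeostrophic (V > V_g = 10 m/s), as expected around a high.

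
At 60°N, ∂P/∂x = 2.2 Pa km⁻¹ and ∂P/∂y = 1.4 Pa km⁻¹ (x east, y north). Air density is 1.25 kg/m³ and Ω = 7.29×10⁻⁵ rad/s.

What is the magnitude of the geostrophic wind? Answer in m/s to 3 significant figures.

16.5 m/s

Coriolis parameter at 60°N:
f = 2Ω sin φ = 2 × 7.29×10⁻⁵ × sin 60° = 1.26×10⁻⁴ s⁻¹
Component geostrophic relations (x east, y north):
u_g = −(1/(fρ)) ∂P/∂y,  v_g = (1/(fρ)) ∂P/∂x
u_g = −(1.4×10⁻³)/(1.26×10⁻⁴ × 1.25) = −8.87 m/s;  v_g = (2.2×10⁻³)/(1.26×10⁻⁴ × 1.25) = 13.9 m/s
|V_g| = √(u_g² + v_g²) = 16.5 m/s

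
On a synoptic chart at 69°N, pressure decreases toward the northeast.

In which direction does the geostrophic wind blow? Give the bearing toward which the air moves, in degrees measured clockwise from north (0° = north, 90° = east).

135°

The pressure-gradient force points toward the northeast (bearing 045°).
Geostrophic balance: in the Northern Hemisphere the Coriolis force deflects motion to the right, so the geostrophic wind blows 90° to the right of the pressure-gradient force (low pressure on the left).
Rotating 045° by 90° clockwise gives 135° — the wind blows toward the southeast.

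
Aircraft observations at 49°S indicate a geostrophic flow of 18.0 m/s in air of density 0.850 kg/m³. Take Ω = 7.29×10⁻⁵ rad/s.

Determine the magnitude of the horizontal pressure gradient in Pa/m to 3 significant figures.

1.68×10⁻³ Pa/m

Coriolis parameter at 49°S:
f = 2Ω sin φ = 2 × 7.29×10⁻⁵ × sin 49° = 1.10×10⁻⁴ s⁻¹
Geostrophic balance rearranged: |∂P/∂n| = f ρ V_g
|∂P/∂n| = 1.10×10⁻⁴ × 0.850 × 18.0 = 1.68×10⁻³ Pa/m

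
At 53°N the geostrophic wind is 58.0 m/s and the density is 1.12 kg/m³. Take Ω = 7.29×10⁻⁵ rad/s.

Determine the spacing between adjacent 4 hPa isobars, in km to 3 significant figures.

Coriolis parameter at 53°N:
f = 2Ω sin φ = 2 × 7.29×10⁻⁵ × sin 53° = 1.16×10⁻⁴ s⁻¹
Geostrophic balance rearranged: |∂P/∂n| = f ρ V_g
|∂P/∂n| = 1.16×10⁻⁴ × 1.12 × 58.0 = 7.56×10⁻³ Pa/m
Isobar spacing: Δn = ΔP/|∂P/∂n| = 400 Pa / 7.56×10⁻³ Pa/m = 52882 m ≈ 52.9 km

52.9 km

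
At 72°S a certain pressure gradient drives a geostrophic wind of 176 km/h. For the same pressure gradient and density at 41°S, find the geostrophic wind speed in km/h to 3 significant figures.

255 km/h

With the same pressure gradient and density, V_g ∝ 1/f ∝ 1/sin φ.
V₂ = V₁ · sin φ₁ / sin φ₂ = 176 × sin 72° / sin 41°
V₂ = 176 × 0.9511/0.6561 = 255 km/h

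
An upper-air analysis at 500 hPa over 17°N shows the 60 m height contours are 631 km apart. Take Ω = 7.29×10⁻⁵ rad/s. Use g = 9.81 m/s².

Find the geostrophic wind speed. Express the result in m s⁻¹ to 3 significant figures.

21.9 m s⁻¹

Coriolis parameter at 17°N:
f = 2Ω sin φ = 2 × 7.29×10⁻⁵ × sin 17° = 4.26×10⁻⁵ s⁻¹
Height gradient: |∂Z/∂n| = 60 m / 631000 m = 9.51×10⁻⁵
On a pressure surface, geostrophic balance gives V_g = (g/f)|∂Z/∂n|:
V_g = 9.81 × 9.51×10⁻⁵ / 4.26×10⁻⁵ = 21.9 m/s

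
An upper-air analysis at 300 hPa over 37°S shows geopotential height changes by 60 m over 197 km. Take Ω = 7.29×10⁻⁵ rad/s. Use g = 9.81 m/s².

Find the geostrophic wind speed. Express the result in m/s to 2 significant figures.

Coriolis parameter at 37°S:
f = 2Ω sin φ = 2 × 7.29×10⁻⁵ × sin 37° = 8.77×10⁻⁵ s⁻¹
Height gradient: |∂Z/∂n| = 60 m / 197000 m = 3.05×10⁻⁴
On a pressure surface, geostrophic balance gives V_g = (g/f)|∂Z/∂n|:
V_g = 9.81 × 3.05×10⁻⁴ / 8.77×10⁻⁵ = 34.1 m/s

34 m/s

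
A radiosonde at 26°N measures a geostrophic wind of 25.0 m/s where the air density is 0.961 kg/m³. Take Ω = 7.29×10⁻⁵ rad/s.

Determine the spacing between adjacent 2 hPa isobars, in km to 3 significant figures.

Coriolis parameter at 26°N:
f = 2Ω sin φ = 2 × 7.29×10⁻⁵ × sin 26° = 6.39×10⁻⁵ s⁻¹
Geostrophic balance rearranged: |∂P/∂n| = f ρ V_g
|∂P/∂n| = 6.39×10⁻⁵ × 0.961 × 25.0 = 1.54×10⁻³ Pa/m
Isobar spacing: Δn = ΔP/|∂P/∂n| = 200 Pa / 1.54×10⁻³ Pa/m = 130247 m ≈ 130 km

130 km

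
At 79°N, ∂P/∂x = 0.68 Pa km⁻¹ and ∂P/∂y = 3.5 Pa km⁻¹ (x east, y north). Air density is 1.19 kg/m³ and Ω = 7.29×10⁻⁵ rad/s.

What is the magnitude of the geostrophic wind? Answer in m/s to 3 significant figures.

20.9 m/s

Coriolis parameter at 79°N:
f = 2Ω sin φ = 2 × 7.29×10⁻⁵ × sin 79° = 1.43×10⁻⁴ s⁻¹
Component geostrophic relations (x east, y north):
u_g = −(1/(fρ)) ∂P/∂y,  v_g = (1/(fρ)) ∂P/∂x
u_g = −(3.5×10⁻³)/(1.43×10⁻⁴ × 1.19) = −20.6 m/s;  v_g = (0.68×10⁻³)/(1.43×10⁻⁴ × 1.19) = 3.99 m/s
|V_g| = √(u_g² + v_g²) = 20.9 m/s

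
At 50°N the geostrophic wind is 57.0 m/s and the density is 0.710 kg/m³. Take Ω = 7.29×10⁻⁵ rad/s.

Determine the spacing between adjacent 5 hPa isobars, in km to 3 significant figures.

111 km

Coriolis parameter at 50°N:
f = 2Ω sin φ = 2 × 7.29×10⁻⁵ × sin 50° = 1.12×10⁻⁴ s⁻¹
Geostrophic balance rearranged: |∂P/∂n| = f ρ V_g
|∂P/∂n| = 1.12×10⁻⁴ × 0.710 × 57.0 = 4.52×10⁻³ Pa/m
Isobar spacing: Δn = ΔP/|∂P/∂n| = 500 Pa / 4.52×10⁻³ Pa/m = 110618 m ≈ 111 km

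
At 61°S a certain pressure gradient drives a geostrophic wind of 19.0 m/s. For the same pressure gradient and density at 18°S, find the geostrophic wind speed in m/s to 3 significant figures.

53.8 m/s

With the same pressure gradient and density, V_g ∝ 1/f ∝ 1/sin φ.
V₂ = V₁ · sin φ₁ / sin φ₂ = 19.0 × sin 61° / sin 18°
V₂ = 19.0 × 0.8746/0.3090 = 53.8 m/s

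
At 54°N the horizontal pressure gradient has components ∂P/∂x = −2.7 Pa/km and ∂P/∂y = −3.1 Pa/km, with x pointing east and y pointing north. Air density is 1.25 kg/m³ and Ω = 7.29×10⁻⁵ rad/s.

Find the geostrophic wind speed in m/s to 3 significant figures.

Coriolis parameter at 54°N:
f = 2Ω sin φ = 2 × 7.29×10⁻⁵ × sin 54° = 1.18×10⁻⁴ s⁻¹
Component geostrophic relations (x east, y north):
u_g = −(1/(fρ)) ∂P/∂y,  v_g = (1/(fρ)) ∂P/∂x
u_g = −(−3.1×10⁻³)/(1.18×10⁻⁴ × 1.25) = 21.0 m/s;  v_g = (−2.7×10⁻³)/(1.18×10⁻⁴ × 1.25) = −18.3 m/s
|V_g| = √(u_g² + v_g²) = 27.9 m/s

27.9 m/s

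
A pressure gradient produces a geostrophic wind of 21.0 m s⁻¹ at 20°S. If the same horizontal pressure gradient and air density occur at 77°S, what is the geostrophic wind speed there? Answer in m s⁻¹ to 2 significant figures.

With the same pressure gradient and density, V_g ∝ 1/f ∝ 1/sin φ.
V₂ = V₁ · sin φ₁ / sin φ₂ = 21.0 × sin 20° / sin 77°
V₂ = 21.0 × 0.3420/0.9744 = 7.4 m s⁻¹

7.4 m s⁻¹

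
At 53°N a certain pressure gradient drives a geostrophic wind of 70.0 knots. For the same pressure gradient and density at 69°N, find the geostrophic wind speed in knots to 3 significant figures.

59.9 knots

With the same pressure gradient and density, V_g ∝ 1/f ∝ 1/sin φ.
V₂ = V₁ · sin φ₁ / sin φ₂ = 70.0 × sin 53° / sin 69°
V₂ = 70.0 × 0.7986/0.9336 = 59.9 knots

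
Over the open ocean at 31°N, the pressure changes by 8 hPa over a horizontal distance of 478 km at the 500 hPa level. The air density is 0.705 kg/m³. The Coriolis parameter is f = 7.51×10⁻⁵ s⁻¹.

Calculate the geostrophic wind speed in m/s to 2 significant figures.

32 m/s

Pressure gradient: |∂P/∂n| = 800 Pa / 478000 m = 1.67×10⁻³ Pa/m
Geostrophic balance (pressure-gradient force = Coriolis force):
V_g = (1/(fρ)) |∂P/∂n| = 1.67×10⁻³ / (7.51×10⁻⁵ × 0.705) = 31.6 m/s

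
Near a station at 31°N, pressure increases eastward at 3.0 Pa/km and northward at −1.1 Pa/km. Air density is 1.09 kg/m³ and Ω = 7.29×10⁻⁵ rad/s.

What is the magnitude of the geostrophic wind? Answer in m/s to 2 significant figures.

Coriolis parameter at 31°N:
f = 2Ω sin φ = 2 × 7.29×10⁻⁵ × sin 31° = 7.51×10⁻⁵ s⁻¹
Component geostrophic relations (x east, y north):
u_g = −(1/(fρ)) ∂P/∂y,  v_g = (1/(fρ)) ∂P/∂x
u_g = −(−1.1×10⁻³)/(7.51×10⁻⁵ × 1.09) = 13.4 m/s;  v_g = (3.0×10⁻³)/(7.51×10⁻⁵ × 1.09) = 36.7 m/s
|V_g| = √(u_g² + v_g²) = 39.0 m/s

39 m/s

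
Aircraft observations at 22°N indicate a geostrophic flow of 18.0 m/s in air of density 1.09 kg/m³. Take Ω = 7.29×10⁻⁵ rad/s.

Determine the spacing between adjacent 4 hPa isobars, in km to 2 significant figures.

Coriolis parameter at 22°N:
f = 2Ω sin φ = 2 × 7.29×10⁻⁵ × sin 22° = 5.46×10⁻⁵ s⁻¹
Geostrophic balance rearranged: |∂P/∂n| = f ρ V_g
|∂P/∂n| = 5.46×10⁻⁵ × 1.09 × 18.0 = 1.07×10⁻³ Pa/m
Isobar spacing: Δn = ΔP/|∂P/∂n| = 400 Pa / 1.07×10⁻³ Pa/m = 373274 m ≈ 370 km

370 km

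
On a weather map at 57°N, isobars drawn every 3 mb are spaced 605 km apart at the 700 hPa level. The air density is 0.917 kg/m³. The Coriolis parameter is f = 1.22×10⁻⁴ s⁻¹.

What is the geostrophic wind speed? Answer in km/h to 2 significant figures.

16 km/h

Pressure gradient: |∂P/∂n| = 300 Pa / 605000 m = 4.96×10⁻⁴ Pa/m
Geostrophic balance (pressure-gradient force = Coriolis force):
V_g = (1/(fρ)) |∂P/∂n| = 4.96×10⁻⁴ / (1.22×10⁻⁴ × 0.917) = 4.43 m/s
Converting: 4.43 m/s × 3.6 = 16 km/h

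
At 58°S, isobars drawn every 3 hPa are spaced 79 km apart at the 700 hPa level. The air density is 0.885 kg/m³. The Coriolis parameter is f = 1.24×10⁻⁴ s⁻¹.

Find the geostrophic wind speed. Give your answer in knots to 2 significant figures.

67 knots

Pressure gradient: |∂P/∂n| = 300 Pa / 79000 m = 3.80×10⁻³ Pa/m
Geostrophic balance (pressure-gradient force = Coriolis force):
V_g = (1/(fρ)) |∂P/∂n| = 3.80×10⁻³ / (1.24×10⁻⁴ × 0.885) = 34.6 m/s
Converting: 34.6 m/s × 1.944 = 67 knots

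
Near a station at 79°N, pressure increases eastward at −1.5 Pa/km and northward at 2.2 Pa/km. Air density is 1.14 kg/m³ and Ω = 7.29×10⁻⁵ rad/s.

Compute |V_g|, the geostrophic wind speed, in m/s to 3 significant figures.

Coriolis parameter at 79°N:
f = 2Ω sin φ = 2 × 7.29×10⁻⁵ × sin 79° = 1.43×10⁻⁴ s⁻¹
Component geostrophic relations (x east, y north):
u_g = −(1/(fρ)) ∂P/∂y,  v_g = (1/(fρ)) ∂P/∂x
u_g = −(2.2×10⁻³)/(1.43×10⁻⁴ × 1.14) = −13.5 m/s;  v_g = (−1.5×10⁻³)/(1.43×10⁻⁴ × 1.14) = −9.19 m/s
|V_g| = √(u_g² + v_g²) = 16.3 m/s

16.3 m/s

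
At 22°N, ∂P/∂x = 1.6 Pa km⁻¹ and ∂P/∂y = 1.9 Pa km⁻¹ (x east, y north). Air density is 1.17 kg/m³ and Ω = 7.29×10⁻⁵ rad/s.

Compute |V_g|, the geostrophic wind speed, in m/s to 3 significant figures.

38.9 m/s

Coriolis parameter at 22°N:
f = 2Ω sin φ = 2 × 7.29×10⁻⁵ × sin 22° = 5.46×10⁻⁵ s⁻¹
Component geostrophic relations (x east, y north):
u_g = −(1/(fρ)) ∂P/∂y,  v_g = (1/(fρ)) ∂P/∂x
u_g = −(1.9×10⁻³)/(5.46×10⁻⁵ × 1.17) = −29.7 m/s;  v_g = (1.6×10⁻³)/(5.46×10⁻⁵ × 1.17) = 25.0 m/s
|V_g| = √(u_g² + v_g²) = 38.9 m/s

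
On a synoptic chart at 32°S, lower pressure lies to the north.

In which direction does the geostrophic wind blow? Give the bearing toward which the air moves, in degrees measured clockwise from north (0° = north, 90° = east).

The pressure-gradient force points toward the north (bearing 000°).
Geostrophic balance: in the Southern Hemisphere the Coriolis force deflects motion to the left, so the geostrophic wind blows 90° to the left of the pressure-gradient force (low pressure on the right).
Rotating 000° by 90° counterclockwise gives 270° — the wind blows toward the west.

270°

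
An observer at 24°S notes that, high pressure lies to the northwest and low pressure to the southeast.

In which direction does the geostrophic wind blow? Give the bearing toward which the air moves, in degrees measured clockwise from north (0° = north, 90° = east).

045°

The pressure-gradient force points toward the southeast (bearing 135°).
Geostrophic balance: in the Southern Hemisphere the Coriolis force deflects motion to the left, so the geostrophic wind blows 90° to the left of the pressure-gradient force (low pressure on the right).
Rotating 135° by 90° counterclockwise gives 045° — the wind blows toward the northeast.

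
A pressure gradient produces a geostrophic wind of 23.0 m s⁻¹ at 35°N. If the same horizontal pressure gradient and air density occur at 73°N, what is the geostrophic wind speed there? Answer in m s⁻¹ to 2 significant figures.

With the same pressure gradient and density, V_g ∝ 1/f ∝ 1/sin φ.
V₂ = V₁ · sin φ₁ / sin φ₂ = 23.0 × sin 35° / sin 73°
V₂ = 23.0 × 0.5736/0.9563 = 14 m s⁻¹

14 m s⁻¹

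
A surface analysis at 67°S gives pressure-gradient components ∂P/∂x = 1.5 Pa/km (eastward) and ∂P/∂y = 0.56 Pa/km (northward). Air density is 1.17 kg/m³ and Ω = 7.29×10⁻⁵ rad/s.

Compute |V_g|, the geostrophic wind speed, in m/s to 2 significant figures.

10 m/s

Coriolis parameter at 67°S:
f = 2Ω sin φ = 2 × 7.29×10⁻⁵ × sin 67° = 1.34×10⁻⁴ s⁻¹
In the Southern Hemisphere f is negative: f = −1.34×10⁻⁴ s⁻¹.
Component geostrophic relations (x east, y north):
u_g = −(1/(fρ)) ∂P/∂y,  v_g = (1/(fρ)) ∂P/∂x
u_g = −(0.56×10⁻³)/(−1.34×10⁻⁴ × 1.17) = 3.57 m/s;  v_g = (1.5×10⁻³)/(−1.34×10⁻⁴ × 1.17) = −9.55 m/s
|V_g| = √(u_g² + v_g²) = 10.2 m/s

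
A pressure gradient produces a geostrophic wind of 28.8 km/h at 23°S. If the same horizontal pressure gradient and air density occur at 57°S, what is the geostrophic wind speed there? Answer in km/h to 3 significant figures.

13.4 km/h

With the same pressure gradient and density, V_g ∝ 1/f ∝ 1/sin φ.
V₂ = V₁ · sin φ₁ / sin φ₂ = 28.8 × sin 23° / sin 57°
V₂ = 28.8 × 0.3907/0.8387 = 13.4 km/h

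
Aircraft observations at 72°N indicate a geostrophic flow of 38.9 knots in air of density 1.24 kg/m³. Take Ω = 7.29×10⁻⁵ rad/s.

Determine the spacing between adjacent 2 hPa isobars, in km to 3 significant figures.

Coriolis parameter at 72°N:
f = 2Ω sin φ = 2 × 7.29×10⁻⁵ × sin 72° = 1.39×10⁻⁴ s⁻¹
Wind speed in SI: 38.9 knots = 20.0 m/s
Geostrophic balance rearranged: |∂P/∂n| = f ρ V_g
|∂P/∂n| = 1.39×10⁻⁴ × 1.24 × 20.0 = 3.44×10⁻³ Pa/m
Isobar spacing: Δn = ΔP/|∂P/∂n| = 200 Pa / 3.44×10⁻³ Pa/m = 58124 m ≈ 58.1 km

58.1 km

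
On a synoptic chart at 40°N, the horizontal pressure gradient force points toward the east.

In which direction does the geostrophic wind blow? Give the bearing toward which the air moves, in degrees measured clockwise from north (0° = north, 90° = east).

The pressure-gradient force points toward the east (bearing 090°).
Geostrophic balance: in the Northern Hemisphere the Coriolis force deflects motion to the right, so the geostrophic wind blows 90° to the right of the pressure-gradient force (low pressure on the left).
Rotating 090° by 90° clockwise gives 180° — the wind blows toward the south.

180°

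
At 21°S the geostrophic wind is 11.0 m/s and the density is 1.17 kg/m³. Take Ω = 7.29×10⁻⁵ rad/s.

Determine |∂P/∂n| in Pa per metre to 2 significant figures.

Coriolis parameter at 21°S:
f = 2Ω sin φ = 2 × 7.29×10⁻⁵ × sin 21° = 5.23×10⁻⁵ s⁻¹
Geostrophic balance rearranged: |∂P/∂n| = f ρ V_g
|∂P/∂n| = 5.23×10⁻⁵ × 1.17 × 11.0 = 6.72×10⁻⁴ Pa/m

6.7×10⁻⁴ Pa/m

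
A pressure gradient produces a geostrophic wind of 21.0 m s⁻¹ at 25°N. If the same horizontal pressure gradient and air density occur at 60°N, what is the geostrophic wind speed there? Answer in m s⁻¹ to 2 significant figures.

10 m s⁻¹

With the same pressure gradient and density, V_g ∝ 1/f ∝ 1/sin φ.
V₂ = V₁ · sin φ₁ / sin φ₂ = 21.0 × sin 25° / sin 60°
V₂ = 21.0 × 0.4226/0.8660 = 10 m s⁻¹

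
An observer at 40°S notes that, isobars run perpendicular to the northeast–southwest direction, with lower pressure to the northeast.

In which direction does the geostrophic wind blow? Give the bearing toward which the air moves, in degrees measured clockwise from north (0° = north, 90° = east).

315°

The pressure-gradient force points toward the northeast (bearing 045°).
Geostrophic balance: in the Southern Hemisphere the Coriolis force deflects motion to the left, so the geostrophic wind blows 90° to the left of the pressure-gradient force (low pressure on the right).
Rotating 045° by 90° counterclockwise gives 315° — the wind blows toward the northwest.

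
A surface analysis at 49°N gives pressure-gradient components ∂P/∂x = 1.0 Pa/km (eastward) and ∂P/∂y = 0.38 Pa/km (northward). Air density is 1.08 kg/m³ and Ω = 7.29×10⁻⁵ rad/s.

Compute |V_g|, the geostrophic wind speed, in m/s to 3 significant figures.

9.00 m/s

Coriolis parameter at 49°N:
f = 2Ω sin φ = 2 × 7.29×10⁻⁵ × sin 49° = 1.10×10⁻⁴ s⁻¹
Component geostrophic relations (x east, y north):
u_g = −(1/(fρ)) ∂P/∂y,  v_g = (1/(fρ)) ∂P/∂x
u_g = −(0.38×10⁻³)/(1.10×10⁻⁴ × 1.08) = −3.20 m/s;  v_g = (1.0×10⁻³)/(1.10×10⁻⁴ × 1.08) = 8.41 m/s
|V_g| = √(u_g² + v_g²) = 9.00 m/s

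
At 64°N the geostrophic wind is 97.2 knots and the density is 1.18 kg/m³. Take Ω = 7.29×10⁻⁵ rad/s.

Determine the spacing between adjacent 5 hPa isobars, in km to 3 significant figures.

Coriolis parameter at 64°N:
f = 2Ω sin φ = 2 × 7.29×10⁻⁵ × sin 64° = 1.31×10⁻⁴ s⁻¹
Wind speed in SI: 97.2 knots = 50.0 m/s
Geostrophic balance rearranged: |∂P/∂n| = f ρ V_g
|∂P/∂n| = 1.31×10⁻⁴ × 1.18 × 50.0 = 7.73×10⁻³ Pa/m
Isobar spacing: Δn = ΔP/|∂P/∂n| = 500 Pa / 7.73×10⁻³ Pa/m = 64664 m ≈ 64.7 km

64.7 km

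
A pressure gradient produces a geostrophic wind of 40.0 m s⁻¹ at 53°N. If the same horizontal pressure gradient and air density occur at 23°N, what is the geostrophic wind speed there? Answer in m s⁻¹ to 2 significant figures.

With the same pressure gradient and density, V_g ∝ 1/f ∝ 1/sin φ.
V₂ = V₁ · sin φ₁ / sin φ₂ = 40.0 × sin 53° / sin 23°
V₂ = 40.0 × 0.7986/0.3907 = 82 m s⁻¹

82 m s⁻¹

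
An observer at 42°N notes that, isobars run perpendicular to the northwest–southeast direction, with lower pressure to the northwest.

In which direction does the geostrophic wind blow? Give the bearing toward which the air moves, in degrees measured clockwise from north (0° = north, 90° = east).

The pressure-gradient force points toward the northwest (bearing 315°).
Geostrophic balance: in the Northern Hemisphere the Coriolis force deflects motion to the right, so the geostrophic wind blows 90° to the right of the pressure-gradient force (low pressure on the left).
Rotating 315° by 90° clockwise gives 045° — the wind blows toward the northeast.

045°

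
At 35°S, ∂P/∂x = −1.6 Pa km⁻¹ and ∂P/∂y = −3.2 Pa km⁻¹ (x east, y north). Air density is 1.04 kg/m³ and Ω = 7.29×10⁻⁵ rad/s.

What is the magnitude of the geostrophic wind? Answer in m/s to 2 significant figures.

Coriolis parameter at 35°S:
f = 2Ω sin φ = 2 × 7.29×10⁻⁵ × sin 35° = 8.36×10⁻⁵ s⁻¹
In the Southern Hemisphere f is negative: f = −8.36×10⁻⁵ s⁻¹.
Component geostrophic relations (x east, y north):
u_g = −(1/(fρ)) ∂P/∂y,  v_g = (1/(fρ)) ∂P/∂x
u_g = −(−3.2×10⁻³)/(−8.36×10⁻⁵ × 1.04) = −36.8 m/s;  v_g = (−1.6×10⁻³)/(−8.36×10⁻⁵ × 1.04) = 18.4 m/s
|V_g| = √(u_g² + v_g²) = 41.1 m/s

41 m/s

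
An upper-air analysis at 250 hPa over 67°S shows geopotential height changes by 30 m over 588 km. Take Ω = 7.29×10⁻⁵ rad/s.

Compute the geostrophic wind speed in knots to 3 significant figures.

Coriolis parameter at 67°S:
f = 2Ω sin φ = 2 × 7.29×10⁻⁵ × sin 67° = 1.34×10⁻⁴ s⁻¹
Height gradient: |∂Z/∂n| = 30 m / 588000 m = 5.10×10⁻⁵
On a pressure surface, geostrophic balance gives V_g = (g/f)|∂Z/∂n|:
V_g = 9.81 × 5.10×10⁻⁵ / 1.34×10⁻⁴ = 3.73 m/s
Converting: 3.73 m/s × 1.944 = 7.25 knots

7.25 knots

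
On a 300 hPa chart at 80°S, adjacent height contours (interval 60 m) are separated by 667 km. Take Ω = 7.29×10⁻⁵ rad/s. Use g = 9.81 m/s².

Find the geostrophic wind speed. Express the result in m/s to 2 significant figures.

6.1 m/s

Coriolis parameter at 80°S:
f = 2Ω sin φ = 2 × 7.29×10⁻⁵ × sin 80° = 1.44×10⁻⁴ s⁻¹
Height gradient: |∂Z/∂n| = 60 m / 667000 m = 9.00×10⁻⁵
On a pressure surface, geostrophic balance gives V_g = (g/f)|∂Z/∂n|:
V_g = 9.81 × 9.00×10⁻⁵ / 1.44×10⁻⁴ = 6.15 m/s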